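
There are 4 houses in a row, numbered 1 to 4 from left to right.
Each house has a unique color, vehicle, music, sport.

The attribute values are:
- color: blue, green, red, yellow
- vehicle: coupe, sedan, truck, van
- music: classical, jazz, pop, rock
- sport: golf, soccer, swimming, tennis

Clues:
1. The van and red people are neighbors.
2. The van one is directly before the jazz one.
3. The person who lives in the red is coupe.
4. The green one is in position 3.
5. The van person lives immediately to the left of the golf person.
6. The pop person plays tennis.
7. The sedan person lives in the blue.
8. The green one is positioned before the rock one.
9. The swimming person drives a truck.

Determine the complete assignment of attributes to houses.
Solution:

House | Color | Vehicle | Music | Sport
---------------------------------------
  1   | yellow | van | pop | tennis
  2   | red | coupe | jazz | golf
  3   | green | truck | classical | swimming
  4   | blue | sedan | rock | soccer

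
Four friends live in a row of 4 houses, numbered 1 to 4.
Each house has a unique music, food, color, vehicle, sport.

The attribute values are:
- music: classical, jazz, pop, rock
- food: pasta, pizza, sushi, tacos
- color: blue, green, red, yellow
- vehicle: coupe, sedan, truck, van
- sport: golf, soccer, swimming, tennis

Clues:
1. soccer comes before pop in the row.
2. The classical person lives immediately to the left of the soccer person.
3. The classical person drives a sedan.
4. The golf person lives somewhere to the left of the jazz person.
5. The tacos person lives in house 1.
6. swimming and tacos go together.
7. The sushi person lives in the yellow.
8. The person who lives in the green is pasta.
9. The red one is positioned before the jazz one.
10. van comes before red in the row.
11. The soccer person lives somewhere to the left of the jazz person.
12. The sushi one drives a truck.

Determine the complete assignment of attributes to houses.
Solution:

House | Music | Food | Color | Vehicle | Sport
----------------------------------------------
  1   | classical | tacos | blue | sedan | swimming
  2   | rock | pasta | green | van | soccer
  3   | pop | pizza | red | coupe | golf
  4   | jazz | sushi | yellow | truck | tennis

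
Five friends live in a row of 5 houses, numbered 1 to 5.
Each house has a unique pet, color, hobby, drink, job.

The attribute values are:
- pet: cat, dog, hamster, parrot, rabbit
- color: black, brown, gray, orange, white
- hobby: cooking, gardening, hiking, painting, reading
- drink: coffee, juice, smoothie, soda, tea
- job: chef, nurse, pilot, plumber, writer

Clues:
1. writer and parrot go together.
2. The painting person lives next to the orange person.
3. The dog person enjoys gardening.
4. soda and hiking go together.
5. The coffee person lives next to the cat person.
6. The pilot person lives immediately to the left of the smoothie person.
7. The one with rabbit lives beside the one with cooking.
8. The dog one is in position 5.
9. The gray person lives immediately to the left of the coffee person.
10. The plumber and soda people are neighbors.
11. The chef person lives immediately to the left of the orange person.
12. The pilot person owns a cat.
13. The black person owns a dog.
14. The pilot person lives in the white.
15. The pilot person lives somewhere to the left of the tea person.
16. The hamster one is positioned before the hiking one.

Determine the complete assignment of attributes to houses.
Solution:

House | Pet | Color | Hobby | Drink | Job
-----------------------------------------
  1   | rabbit | gray | painting | juice | chef
  2   | hamster | orange | cooking | coffee | plumber
  3   | cat | white | hiking | soda | pilot
  4   | parrot | brown | reading | smoothie | writer
  5   | dog | black | gardening | tea | nurse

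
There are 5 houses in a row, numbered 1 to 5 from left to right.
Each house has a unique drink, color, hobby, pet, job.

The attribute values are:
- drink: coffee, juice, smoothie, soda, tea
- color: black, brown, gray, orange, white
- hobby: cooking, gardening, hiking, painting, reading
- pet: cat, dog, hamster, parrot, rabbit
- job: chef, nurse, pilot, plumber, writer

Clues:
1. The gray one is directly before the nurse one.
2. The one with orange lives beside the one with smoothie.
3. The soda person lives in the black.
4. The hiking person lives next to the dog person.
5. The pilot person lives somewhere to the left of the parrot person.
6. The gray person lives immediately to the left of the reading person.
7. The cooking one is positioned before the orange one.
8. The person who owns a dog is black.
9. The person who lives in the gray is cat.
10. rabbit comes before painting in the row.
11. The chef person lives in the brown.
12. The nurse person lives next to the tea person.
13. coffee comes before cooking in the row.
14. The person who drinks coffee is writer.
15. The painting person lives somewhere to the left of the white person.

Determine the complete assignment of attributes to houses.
Solution:

House | Drink | Color | Hobby | Pet | Job
-----------------------------------------
  1   | coffee | gray | hiking | cat | writer
  2   | soda | black | reading | dog | nurse
  3   | tea | brown | cooking | rabbit | chef
  4   | juice | orange | painting | hamster | pilot
  5   | smoothie | white | gardening | parrot | plumber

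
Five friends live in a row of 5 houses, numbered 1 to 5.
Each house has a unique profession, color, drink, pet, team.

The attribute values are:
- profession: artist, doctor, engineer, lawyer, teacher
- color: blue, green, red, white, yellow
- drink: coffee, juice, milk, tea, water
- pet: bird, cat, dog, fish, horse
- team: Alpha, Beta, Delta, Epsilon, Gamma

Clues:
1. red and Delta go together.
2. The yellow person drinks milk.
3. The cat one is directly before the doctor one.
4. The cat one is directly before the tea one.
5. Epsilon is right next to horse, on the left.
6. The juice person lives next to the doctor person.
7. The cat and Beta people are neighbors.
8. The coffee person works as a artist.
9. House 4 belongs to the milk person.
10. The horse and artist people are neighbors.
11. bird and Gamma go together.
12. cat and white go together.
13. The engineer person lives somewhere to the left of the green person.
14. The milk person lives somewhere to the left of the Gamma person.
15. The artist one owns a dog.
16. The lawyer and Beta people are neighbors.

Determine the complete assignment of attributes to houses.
Solution:

House | Profession | Color | Drink | Pet | Team
-----------------------------------------------
  1   | lawyer | white | juice | cat | Epsilon
  2   | doctor | blue | tea | horse | Beta
  3   | artist | red | coffee | dog | Delta
  4   | engineer | yellow | milk | fish | Alpha
  5   | teacher | green | water | bird | Gamma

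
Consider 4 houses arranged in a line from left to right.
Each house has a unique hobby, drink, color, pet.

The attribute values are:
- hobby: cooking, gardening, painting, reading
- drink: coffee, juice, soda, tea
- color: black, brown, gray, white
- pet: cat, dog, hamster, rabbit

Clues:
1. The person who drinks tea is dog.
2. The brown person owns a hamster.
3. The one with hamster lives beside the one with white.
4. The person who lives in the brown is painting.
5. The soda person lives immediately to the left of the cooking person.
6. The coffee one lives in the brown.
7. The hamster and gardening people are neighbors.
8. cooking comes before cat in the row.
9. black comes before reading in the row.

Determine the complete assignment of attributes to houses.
Solution:

House | Hobby | Drink | Color | Pet
-----------------------------------
  1   | painting | coffee | brown | hamster
  2   | gardening | soda | white | rabbit
  3   | cooking | tea | black | dog
  4   | reading | juice | gray | cat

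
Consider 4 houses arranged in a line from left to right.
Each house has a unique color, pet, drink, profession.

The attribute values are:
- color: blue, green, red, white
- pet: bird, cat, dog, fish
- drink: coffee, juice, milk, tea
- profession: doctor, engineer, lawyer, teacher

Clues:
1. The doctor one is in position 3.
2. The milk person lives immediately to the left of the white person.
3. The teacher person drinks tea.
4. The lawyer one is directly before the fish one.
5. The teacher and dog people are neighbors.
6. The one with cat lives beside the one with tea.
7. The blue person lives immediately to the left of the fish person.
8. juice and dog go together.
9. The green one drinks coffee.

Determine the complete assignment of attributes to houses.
Solution:

House | Color | Pet | Drink | Profession
----------------------------------------
  1   | blue | cat | milk | lawyer
  2   | white | fish | tea | teacher
  3   | red | dog | juice | doctor
  4   | green | bird | coffee | engineer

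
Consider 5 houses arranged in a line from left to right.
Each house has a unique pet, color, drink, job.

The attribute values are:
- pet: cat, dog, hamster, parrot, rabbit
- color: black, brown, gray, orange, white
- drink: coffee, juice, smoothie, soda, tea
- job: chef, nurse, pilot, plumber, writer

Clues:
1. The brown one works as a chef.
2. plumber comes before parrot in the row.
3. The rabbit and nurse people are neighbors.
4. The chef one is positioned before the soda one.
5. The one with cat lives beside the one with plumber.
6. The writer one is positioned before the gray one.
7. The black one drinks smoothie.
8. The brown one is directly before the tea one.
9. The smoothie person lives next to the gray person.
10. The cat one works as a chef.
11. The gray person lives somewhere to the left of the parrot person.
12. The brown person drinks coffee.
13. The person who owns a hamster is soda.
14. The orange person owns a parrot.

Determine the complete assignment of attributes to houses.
Solution:

House | Pet | Color | Drink | Job
---------------------------------
  1   | cat | brown | coffee | chef
  2   | dog | white | tea | plumber
  3   | rabbit | black | smoothie | writer
  4   | hamster | gray | soda | nurse
  5   | parrot | orange | juice | pilot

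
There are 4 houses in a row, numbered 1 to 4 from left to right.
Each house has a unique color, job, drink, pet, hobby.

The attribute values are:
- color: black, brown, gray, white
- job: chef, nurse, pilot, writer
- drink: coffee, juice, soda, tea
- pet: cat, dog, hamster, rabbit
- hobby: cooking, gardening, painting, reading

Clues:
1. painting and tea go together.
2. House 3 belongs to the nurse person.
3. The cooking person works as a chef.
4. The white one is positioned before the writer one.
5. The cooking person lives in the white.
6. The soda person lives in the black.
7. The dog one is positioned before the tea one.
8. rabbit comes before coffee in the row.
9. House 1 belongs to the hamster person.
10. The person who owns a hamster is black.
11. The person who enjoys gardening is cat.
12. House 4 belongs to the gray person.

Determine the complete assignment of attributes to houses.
Solution:

House | Color | Job | Drink | Pet | Hobby
-----------------------------------------
  1   | black | pilot | soda | hamster | reading
  2   | white | chef | juice | dog | cooking
  3   | brown | nurse | tea | rabbit | painting
  4   | gray | writer | coffee | cat | gardening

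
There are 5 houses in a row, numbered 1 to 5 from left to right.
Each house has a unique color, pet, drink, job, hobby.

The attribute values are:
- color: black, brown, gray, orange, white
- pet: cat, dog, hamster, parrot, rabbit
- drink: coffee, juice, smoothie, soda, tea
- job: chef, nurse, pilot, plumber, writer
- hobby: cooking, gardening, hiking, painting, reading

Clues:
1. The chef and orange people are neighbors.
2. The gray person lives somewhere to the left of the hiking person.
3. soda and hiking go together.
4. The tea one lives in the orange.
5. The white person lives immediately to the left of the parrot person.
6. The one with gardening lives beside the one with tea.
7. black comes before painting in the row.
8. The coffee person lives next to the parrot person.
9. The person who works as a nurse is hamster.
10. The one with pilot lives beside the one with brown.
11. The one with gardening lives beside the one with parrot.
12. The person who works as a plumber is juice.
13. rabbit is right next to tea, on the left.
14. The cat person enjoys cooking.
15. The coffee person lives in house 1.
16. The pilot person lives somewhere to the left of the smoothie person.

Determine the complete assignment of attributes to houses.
Solution:

House | Color | Pet | Drink | Job | Hobby
-----------------------------------------
  1   | white | rabbit | coffee | chef | gardening
  2   | orange | parrot | tea | writer | reading
  3   | gray | cat | juice | plumber | cooking
  4   | black | dog | soda | pilot | hiking
  5   | brown | hamster | smoothie | nurse | painting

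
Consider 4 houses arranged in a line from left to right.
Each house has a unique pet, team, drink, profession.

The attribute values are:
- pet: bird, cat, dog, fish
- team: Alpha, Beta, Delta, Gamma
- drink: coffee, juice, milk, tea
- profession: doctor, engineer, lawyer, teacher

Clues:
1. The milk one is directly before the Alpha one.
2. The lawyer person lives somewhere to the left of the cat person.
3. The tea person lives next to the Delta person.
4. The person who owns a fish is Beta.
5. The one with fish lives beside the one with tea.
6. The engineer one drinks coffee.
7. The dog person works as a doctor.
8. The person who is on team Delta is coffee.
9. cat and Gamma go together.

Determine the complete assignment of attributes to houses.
Solution:

House | Pet | Team | Drink | Profession
---------------------------------------
  1   | fish | Beta | milk | lawyer
  2   | dog | Alpha | tea | doctor
  3   | bird | Delta | coffee | engineer
  4   | cat | Gamma | juice | teacher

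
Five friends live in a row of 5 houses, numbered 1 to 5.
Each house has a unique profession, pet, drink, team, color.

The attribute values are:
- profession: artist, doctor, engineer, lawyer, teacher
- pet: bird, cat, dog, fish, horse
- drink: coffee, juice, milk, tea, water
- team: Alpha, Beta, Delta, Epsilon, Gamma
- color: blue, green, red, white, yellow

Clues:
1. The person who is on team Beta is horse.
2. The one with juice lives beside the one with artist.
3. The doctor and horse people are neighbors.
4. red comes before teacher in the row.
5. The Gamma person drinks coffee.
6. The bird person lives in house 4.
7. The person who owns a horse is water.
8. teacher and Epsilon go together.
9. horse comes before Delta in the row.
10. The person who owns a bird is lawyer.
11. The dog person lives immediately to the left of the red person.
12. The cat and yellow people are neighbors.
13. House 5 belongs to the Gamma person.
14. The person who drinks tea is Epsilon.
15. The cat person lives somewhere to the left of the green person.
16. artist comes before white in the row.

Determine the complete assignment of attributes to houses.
Solution:

House | Profession | Pet | Drink | Team | Color
-----------------------------------------------
  1   | doctor | dog | juice | Alpha | blue
  2   | artist | horse | water | Beta | red
  3   | teacher | cat | tea | Epsilon | white
  4   | lawyer | bird | milk | Delta | yellow
  5   | engineer | fish | coffee | Gamma | green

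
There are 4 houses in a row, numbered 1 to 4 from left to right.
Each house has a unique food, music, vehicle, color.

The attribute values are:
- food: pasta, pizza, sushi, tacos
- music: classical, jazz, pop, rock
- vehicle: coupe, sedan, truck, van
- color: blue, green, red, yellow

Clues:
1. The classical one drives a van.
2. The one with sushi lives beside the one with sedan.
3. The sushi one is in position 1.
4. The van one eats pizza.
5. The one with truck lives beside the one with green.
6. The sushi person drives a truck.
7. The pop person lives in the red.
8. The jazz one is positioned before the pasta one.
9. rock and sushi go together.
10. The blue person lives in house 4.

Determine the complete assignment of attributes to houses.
Solution:

House | Food | Music | Vehicle | Color
--------------------------------------
  1   | sushi | rock | truck | yellow
  2   | tacos | jazz | sedan | green
  3   | pasta | pop | coupe | red
  4   | pizza | classical | van | blue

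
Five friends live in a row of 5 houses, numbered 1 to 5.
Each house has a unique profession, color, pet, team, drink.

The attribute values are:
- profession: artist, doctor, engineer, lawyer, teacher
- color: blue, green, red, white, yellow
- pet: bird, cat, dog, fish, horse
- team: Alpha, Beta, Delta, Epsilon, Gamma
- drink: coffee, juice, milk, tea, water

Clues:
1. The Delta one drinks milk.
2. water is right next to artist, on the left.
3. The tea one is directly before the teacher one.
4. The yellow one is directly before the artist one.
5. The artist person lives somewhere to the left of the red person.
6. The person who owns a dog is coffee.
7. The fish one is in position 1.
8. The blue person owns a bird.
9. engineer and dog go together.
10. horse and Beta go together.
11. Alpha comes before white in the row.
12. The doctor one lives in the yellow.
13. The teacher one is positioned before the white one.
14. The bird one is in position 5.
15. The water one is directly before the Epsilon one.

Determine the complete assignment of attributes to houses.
Solution:

House | Profession | Color | Pet | Team | Drink
-----------------------------------------------
  1   | doctor | yellow | fish | Alpha | water
  2   | artist | green | cat | Epsilon | tea
  3   | teacher | red | horse | Beta | juice
  4   | engineer | white | dog | Gamma | coffee
  5   | lawyer | blue | bird | Delta | milk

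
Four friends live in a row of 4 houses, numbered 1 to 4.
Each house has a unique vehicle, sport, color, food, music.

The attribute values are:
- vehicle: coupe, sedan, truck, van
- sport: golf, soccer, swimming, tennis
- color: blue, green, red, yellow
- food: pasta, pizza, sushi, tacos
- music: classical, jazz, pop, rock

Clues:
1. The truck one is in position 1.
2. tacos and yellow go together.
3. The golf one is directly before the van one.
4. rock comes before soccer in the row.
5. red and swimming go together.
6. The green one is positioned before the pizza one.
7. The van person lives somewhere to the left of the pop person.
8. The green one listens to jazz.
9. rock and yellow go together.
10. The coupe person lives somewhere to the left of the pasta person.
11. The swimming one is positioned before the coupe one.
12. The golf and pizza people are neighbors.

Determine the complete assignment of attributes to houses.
Solution:

House | Vehicle | Sport | Color | Food | Music
----------------------------------------------
  1   | truck | golf | green | sushi | jazz
  2   | van | swimming | red | pizza | classical
  3   | coupe | tennis | yellow | tacos | rock
  4   | sedan | soccer | blue | pasta | pop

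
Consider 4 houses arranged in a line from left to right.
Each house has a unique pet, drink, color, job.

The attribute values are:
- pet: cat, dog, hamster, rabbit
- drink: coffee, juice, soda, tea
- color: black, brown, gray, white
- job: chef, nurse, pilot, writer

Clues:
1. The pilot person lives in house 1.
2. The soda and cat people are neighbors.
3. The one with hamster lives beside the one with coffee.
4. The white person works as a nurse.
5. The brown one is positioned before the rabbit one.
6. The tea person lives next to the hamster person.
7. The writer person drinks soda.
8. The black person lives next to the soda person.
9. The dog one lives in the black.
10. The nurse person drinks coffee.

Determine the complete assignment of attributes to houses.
Solution:

House | Pet | Drink | Color | Job
---------------------------------
  1   | dog | tea | black | pilot
  2   | hamster | soda | brown | writer
  3   | cat | coffee | white | nurse
  4   | rabbit | juice | gray | chef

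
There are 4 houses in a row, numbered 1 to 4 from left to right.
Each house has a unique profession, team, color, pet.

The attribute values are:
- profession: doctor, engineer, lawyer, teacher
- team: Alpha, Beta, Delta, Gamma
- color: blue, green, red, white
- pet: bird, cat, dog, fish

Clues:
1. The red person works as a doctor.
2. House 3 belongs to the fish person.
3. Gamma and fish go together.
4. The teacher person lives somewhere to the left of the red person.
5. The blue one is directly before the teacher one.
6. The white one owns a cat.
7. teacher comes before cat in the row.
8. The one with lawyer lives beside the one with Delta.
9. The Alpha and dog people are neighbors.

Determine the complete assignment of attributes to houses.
Solution:

House | Profession | Team | Color | Pet
---------------------------------------
  1   | lawyer | Alpha | blue | bird
  2   | teacher | Delta | green | dog
  3   | doctor | Gamma | red | fish
  4   | engineer | Beta | white | cat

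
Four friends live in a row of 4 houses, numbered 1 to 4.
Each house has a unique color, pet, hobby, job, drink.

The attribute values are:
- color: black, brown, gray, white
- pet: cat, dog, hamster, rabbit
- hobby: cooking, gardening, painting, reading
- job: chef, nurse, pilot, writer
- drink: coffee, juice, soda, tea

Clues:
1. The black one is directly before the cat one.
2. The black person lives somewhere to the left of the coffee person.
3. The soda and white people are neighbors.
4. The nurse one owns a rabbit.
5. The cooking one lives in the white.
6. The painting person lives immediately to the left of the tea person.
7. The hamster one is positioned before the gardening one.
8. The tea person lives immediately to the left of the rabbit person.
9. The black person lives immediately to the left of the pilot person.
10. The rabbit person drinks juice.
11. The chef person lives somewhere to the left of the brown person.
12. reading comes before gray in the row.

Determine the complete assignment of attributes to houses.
Solution:

House | Color | Pet | Hobby | Job | Drink
-----------------------------------------
  1   | black | hamster | painting | chef | soda
  2   | white | cat | cooking | pilot | tea
  3   | brown | rabbit | reading | nurse | juice
  4   | gray | dog | gardening | writer | coffee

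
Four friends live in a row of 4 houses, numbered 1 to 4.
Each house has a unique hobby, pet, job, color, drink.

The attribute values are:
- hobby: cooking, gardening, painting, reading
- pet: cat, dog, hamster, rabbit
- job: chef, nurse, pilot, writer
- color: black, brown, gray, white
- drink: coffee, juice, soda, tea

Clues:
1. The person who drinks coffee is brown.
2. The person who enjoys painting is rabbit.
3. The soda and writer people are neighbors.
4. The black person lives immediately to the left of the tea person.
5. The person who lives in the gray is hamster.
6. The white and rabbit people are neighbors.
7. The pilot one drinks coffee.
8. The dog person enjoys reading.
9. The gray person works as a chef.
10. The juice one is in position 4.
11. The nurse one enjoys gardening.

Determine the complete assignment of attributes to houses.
Solution:

House | Hobby | Pet | Job | Color | Drink
-----------------------------------------
  1   | gardening | cat | nurse | black | soda
  2   | reading | dog | writer | white | tea
  3   | painting | rabbit | pilot | brown | coffee
  4   | cooking | hamster | chef | gray | juice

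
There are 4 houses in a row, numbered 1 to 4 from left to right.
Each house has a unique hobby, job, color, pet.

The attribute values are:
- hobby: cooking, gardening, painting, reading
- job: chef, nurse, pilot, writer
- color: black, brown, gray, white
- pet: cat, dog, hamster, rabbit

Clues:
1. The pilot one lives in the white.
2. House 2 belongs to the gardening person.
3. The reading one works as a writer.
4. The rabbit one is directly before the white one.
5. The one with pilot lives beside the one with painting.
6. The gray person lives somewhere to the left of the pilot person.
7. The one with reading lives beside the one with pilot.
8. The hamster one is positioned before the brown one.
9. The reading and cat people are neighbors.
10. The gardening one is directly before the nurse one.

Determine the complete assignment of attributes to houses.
Solution:

House | Hobby | Job | Color | Pet
---------------------------------
  1   | reading | writer | gray | rabbit
  2   | gardening | pilot | white | cat
  3   | painting | nurse | black | hamster
  4   | cooking | chef | brown | dog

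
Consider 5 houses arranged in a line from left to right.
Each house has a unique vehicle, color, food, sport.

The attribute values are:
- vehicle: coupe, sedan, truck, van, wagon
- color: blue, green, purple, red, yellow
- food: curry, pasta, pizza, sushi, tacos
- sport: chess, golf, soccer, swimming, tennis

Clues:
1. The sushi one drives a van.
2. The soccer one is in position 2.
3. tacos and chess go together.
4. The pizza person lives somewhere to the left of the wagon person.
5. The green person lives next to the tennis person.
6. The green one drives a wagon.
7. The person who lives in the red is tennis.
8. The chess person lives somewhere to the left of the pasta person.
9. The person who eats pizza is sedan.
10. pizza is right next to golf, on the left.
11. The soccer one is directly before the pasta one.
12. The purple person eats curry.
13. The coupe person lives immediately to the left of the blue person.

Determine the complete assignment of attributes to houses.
Solution:

House | Vehicle | Color | Food | Sport
--------------------------------------
  1   | coupe | yellow | tacos | chess
  2   | sedan | blue | pizza | soccer
  3   | wagon | green | pasta | golf
  4   | van | red | sushi | tennis
  5   | truck | purple | curry | swimming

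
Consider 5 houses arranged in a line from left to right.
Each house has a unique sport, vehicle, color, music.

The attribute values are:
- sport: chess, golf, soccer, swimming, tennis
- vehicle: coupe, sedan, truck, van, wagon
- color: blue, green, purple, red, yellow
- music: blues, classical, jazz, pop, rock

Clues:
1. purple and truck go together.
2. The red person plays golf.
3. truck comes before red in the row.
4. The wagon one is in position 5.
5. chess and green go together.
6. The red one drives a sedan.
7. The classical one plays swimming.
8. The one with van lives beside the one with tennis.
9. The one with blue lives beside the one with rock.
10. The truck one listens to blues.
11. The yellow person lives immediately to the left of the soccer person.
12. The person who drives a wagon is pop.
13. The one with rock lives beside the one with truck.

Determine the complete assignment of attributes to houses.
Solution:

House | Sport | Vehicle | Color | Music
---------------------------------------
  1   | swimming | van | blue | classical
  2   | tennis | coupe | yellow | rock
  3   | soccer | truck | purple | blues
  4   | golf | sedan | red | jazz
  5   | chess | wagon | green | pop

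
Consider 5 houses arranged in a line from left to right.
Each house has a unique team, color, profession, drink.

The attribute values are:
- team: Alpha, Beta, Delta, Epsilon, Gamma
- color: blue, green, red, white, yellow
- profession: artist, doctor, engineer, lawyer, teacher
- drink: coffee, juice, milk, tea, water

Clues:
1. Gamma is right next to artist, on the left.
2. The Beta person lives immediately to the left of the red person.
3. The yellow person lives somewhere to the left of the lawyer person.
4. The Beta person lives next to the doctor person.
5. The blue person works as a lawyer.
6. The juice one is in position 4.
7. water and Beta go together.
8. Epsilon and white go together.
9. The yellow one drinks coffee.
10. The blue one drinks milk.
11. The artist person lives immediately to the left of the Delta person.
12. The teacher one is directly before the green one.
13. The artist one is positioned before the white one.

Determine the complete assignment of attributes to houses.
Solution:

House | Team | Color | Profession | Drink
-----------------------------------------
  1   | Gamma | yellow | teacher | coffee
  2   | Beta | green | artist | water
  3   | Delta | red | doctor | tea
  4   | Epsilon | white | engineer | juice
  5   | Alpha | blue | lawyer | milk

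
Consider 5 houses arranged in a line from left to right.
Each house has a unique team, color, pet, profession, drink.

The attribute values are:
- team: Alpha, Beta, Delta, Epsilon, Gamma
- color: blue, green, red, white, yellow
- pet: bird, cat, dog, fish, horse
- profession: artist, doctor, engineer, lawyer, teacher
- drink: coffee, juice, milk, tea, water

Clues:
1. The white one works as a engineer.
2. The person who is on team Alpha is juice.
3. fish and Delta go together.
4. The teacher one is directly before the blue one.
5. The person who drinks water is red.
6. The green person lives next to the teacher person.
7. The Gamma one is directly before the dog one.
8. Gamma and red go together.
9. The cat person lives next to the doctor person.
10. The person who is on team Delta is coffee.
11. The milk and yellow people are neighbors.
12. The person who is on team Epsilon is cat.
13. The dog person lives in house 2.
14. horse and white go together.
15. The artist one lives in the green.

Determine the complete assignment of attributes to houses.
Solution:

House | Team | Color | Pet | Profession | Drink
-----------------------------------------------
  1   | Gamma | red | bird | lawyer | water
  2   | Beta | green | dog | artist | milk
  3   | Epsilon | yellow | cat | teacher | tea
  4   | Delta | blue | fish | doctor | coffee
  5   | Alpha | white | horse | engineer | juice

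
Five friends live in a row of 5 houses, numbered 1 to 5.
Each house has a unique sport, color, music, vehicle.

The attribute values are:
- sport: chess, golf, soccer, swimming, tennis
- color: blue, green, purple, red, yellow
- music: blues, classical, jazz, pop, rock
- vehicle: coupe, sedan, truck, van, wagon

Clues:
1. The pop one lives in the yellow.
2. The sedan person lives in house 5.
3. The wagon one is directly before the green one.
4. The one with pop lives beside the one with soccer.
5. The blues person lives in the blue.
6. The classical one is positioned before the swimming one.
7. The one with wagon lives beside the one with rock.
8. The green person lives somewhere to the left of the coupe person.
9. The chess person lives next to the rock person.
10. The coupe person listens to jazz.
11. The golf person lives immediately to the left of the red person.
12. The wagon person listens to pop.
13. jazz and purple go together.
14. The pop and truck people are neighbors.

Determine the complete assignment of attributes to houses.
Solution:

House | Sport | Color | Music | Vehicle
---------------------------------------
  1   | chess | yellow | pop | wagon
  2   | soccer | green | rock | truck
  3   | golf | purple | jazz | coupe
  4   | tennis | red | classical | van
  5   | swimming | blue | blues | sedan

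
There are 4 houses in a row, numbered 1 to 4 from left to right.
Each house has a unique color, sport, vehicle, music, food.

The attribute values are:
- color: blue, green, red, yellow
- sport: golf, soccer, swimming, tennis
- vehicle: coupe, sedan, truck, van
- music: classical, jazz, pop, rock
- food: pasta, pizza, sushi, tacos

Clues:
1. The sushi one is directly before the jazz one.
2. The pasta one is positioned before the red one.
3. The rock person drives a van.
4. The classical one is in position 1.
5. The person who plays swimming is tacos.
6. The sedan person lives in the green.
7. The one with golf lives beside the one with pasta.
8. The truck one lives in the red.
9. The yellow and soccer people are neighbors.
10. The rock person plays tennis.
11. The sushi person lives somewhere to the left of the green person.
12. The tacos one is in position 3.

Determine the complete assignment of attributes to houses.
Solution:

House | Color | Sport | Vehicle | Music | Food
----------------------------------------------
  1   | yellow | golf | coupe | classical | sushi
  2   | green | soccer | sedan | jazz | pasta
  3   | red | swimming | truck | pop | tacos
  4   | blue | tennis | van | rock | pizza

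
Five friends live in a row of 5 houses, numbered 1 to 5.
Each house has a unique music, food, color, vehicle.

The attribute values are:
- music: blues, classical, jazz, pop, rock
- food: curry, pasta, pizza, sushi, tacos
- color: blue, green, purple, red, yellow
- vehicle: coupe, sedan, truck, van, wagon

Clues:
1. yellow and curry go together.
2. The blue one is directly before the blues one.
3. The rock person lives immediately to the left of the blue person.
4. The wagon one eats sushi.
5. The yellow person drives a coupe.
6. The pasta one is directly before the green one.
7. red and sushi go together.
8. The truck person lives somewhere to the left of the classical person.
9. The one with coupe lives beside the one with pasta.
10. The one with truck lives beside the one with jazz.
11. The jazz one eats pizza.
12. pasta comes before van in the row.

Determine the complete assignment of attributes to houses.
Solution:

House | Music | Food | Color | Vehicle
--------------------------------------
  1   | rock | curry | yellow | coupe
  2   | pop | pasta | blue | sedan
  3   | blues | tacos | green | truck
  4   | jazz | pizza | purple | van
  5   | classical | sushi | red | wagon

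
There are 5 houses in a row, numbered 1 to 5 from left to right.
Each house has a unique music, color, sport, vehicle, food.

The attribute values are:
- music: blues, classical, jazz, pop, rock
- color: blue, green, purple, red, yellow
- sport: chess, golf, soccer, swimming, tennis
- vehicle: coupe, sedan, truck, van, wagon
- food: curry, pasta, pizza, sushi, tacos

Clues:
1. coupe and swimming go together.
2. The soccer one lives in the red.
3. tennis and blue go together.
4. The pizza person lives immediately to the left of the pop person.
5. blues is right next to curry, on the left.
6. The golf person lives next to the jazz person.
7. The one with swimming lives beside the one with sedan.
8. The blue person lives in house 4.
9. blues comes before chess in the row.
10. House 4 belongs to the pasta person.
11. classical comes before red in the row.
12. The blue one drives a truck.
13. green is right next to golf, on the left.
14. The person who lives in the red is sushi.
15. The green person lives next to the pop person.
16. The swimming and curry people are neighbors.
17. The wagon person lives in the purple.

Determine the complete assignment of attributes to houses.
Solution:

House | Music | Color | Sport | Vehicle | Food
----------------------------------------------
  1   | blues | green | swimming | coupe | pizza
  2   | pop | yellow | golf | sedan | curry
  3   | jazz | purple | chess | wagon | tacos
  4   | classical | blue | tennis | truck | pasta
  5   | rock | red | soccer | van | sushi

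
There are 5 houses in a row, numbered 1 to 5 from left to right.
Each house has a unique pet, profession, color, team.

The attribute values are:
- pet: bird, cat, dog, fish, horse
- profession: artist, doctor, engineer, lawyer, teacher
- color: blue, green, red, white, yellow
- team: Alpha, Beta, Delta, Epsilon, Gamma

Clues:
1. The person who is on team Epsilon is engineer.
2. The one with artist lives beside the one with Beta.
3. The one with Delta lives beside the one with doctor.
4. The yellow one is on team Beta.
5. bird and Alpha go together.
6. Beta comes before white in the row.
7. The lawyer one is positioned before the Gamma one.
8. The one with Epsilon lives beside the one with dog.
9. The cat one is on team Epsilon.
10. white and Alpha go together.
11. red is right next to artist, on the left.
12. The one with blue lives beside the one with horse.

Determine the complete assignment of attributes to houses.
Solution:

House | Pet | Profession | Color | Team
---------------------------------------
  1   | cat | engineer | red | Epsilon
  2   | dog | artist | blue | Delta
  3   | horse | doctor | yellow | Beta
  4   | bird | lawyer | white | Alpha
  5   | fish | teacher | green | Gamma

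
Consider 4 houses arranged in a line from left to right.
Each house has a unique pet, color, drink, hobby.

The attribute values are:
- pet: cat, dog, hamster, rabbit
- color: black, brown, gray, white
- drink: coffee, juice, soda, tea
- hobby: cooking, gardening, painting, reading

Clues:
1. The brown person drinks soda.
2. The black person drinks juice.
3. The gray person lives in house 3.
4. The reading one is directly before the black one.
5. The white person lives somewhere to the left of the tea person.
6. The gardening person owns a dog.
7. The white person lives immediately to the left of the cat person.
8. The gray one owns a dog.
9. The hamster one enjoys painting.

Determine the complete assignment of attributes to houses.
Solution:

House | Pet | Color | Drink | Hobby
-----------------------------------
  1   | rabbit | white | coffee | reading
  2   | cat | black | juice | cooking
  3   | dog | gray | tea | gardening
  4   | hamster | brown | soda | painting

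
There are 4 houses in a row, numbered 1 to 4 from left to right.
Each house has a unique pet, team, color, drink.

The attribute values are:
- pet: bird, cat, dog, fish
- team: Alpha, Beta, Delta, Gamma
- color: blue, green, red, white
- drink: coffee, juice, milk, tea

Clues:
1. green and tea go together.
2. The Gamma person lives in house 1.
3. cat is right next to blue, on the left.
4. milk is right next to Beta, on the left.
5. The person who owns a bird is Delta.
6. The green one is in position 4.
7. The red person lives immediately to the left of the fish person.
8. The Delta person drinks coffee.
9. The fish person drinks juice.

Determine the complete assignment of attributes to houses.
Solution:

House | Pet | Team | Color | Drink
----------------------------------
  1   | cat | Gamma | red | milk
  2   | fish | Beta | blue | juice
  3   | bird | Delta | white | coffee
  4   | dog | Alpha | green | tea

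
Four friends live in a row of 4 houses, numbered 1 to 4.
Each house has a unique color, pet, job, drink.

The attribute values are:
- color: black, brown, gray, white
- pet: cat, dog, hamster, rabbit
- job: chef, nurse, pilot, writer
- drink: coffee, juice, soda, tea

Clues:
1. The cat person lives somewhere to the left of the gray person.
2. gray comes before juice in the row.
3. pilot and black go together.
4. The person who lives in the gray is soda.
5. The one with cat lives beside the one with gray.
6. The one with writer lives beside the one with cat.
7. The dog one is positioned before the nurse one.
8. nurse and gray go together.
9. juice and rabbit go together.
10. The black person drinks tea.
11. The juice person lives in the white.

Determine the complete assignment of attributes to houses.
Solution:

House | Color | Pet | Job | Drink
---------------------------------
  1   | brown | dog | writer | coffee
  2   | black | cat | pilot | tea
  3   | gray | hamster | nurse | soda
  4   | white | rabbit | chef | juice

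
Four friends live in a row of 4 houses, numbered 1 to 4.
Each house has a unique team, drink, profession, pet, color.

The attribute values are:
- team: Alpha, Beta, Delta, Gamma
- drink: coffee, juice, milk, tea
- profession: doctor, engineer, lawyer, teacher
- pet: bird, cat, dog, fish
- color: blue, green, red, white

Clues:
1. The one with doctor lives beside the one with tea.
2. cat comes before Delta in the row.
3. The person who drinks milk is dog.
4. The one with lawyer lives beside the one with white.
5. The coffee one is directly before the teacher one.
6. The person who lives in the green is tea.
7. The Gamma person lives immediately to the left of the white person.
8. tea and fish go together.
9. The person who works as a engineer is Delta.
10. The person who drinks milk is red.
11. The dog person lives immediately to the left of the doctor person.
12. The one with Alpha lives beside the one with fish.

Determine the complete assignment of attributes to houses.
Solution:

House | Team | Drink | Profession | Pet | Color
-----------------------------------------------
  1   | Gamma | milk | lawyer | dog | red
  2   | Alpha | coffee | doctor | cat | white
  3   | Beta | tea | teacher | fish | green
  4   | Delta | juice | engineer | bird | blue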